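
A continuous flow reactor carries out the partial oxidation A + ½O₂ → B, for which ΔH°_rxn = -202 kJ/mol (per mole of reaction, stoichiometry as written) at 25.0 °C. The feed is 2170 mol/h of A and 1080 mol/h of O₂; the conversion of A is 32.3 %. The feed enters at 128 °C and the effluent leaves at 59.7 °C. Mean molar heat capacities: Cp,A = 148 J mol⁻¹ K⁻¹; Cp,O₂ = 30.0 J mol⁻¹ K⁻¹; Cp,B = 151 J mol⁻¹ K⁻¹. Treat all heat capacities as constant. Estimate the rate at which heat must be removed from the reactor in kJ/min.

Extent of reaction ξ = 0.323 × 2170 = 700.91 mol/h
Reaction term: ξ·ΔH°_rxn = 700.91 × -202 = -141580 kJ/h
Sensible, feed 128→25 °C: -36417 kJ/h
Outlet flows (mol/h): A 1469.1, O₂ 729.55, B 700.91
Sensible, products 25→59.7 °C: 11977 kJ/h
Q = ΔH = -166020 kJ/h = -46.118 kW
Heat removed = 2767.1 kJ/min

Q_out = 2770 kJ/min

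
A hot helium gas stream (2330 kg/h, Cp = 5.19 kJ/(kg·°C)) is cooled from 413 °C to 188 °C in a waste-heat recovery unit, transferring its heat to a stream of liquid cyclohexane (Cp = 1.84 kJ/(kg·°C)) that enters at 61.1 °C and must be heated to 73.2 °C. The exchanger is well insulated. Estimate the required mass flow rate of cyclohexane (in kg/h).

ṁ_c = 122000 kg/h

Heat released by hot stream: Q = 2330 × 5.19 × (413 − 188) = 2.7209e+06 kJ/h
Energy balance on cold side (adiabatic exchanger): Q = ṁ_c·Cp_c·(T_c,out − T_c,in)
ṁ_c = 2.7209e+06 / [1.84 × (73.2 − 61.1)] = 122210 kg/h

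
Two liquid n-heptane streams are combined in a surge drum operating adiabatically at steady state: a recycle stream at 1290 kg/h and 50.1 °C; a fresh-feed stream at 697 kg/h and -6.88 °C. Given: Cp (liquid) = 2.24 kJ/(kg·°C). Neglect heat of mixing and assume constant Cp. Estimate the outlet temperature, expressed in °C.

T_out = 30.1 °C

Energy balance with Q = 0: Σ ṁᵢCp,ᵢ(T_out − Tᵢ) = 0
T_out = Σ ṁᵢCp,ᵢTᵢ / Σ ṁᵢCp,ᵢ
      = 134030 / 4450.9 = 30.113 °C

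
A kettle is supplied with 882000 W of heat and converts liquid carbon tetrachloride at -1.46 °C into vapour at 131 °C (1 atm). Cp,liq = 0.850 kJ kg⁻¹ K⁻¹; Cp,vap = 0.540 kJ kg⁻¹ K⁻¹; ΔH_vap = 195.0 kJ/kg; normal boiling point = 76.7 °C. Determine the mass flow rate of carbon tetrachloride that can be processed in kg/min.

Δh = 0.850×(76.7−-1.46) + 195.0 + 0.540×(131−76.7) = 290.76 kJ/kg
Q = 882000 W = 882 kJ/s = 52920 kJ/min
ṁ = Q/Δh = 52920 / 290.76 = 182.01 kg/min

ṁ = 182 kg/min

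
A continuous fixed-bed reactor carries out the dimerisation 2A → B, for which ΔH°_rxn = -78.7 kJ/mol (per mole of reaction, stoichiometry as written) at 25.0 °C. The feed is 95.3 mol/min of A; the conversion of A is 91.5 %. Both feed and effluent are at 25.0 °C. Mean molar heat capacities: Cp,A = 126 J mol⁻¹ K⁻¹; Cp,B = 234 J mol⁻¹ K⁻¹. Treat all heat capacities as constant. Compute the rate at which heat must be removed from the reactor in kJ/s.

Extent of reaction ξ = 0.915 × 95.3 / 2 = 43.6 mol/min
Reaction term: ξ·ΔH°_rxn = 43.6 × -78.7 = -3431.3 kJ/min
Q = ΔH = -3431.3 kJ/min = -57.188 kW
Heat removed = 57.188 kJ/s

Q_out = 57.2 kJ/s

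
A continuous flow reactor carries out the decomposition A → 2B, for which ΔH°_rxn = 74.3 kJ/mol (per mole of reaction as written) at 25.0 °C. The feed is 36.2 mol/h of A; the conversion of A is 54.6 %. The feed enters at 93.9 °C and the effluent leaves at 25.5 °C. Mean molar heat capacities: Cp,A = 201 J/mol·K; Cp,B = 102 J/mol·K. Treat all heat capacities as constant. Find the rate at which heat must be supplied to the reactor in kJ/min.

Extent of reaction ξ = 0.546 × 36.2 = 19.765 mol/h
Reaction term: ξ·ΔH°_rxn = 19.765 × 74.3 = 1468.6 kJ/h
Sensible, feed 93.9→25 °C: -501.33 kJ/h
Outlet flows (mol/h): A 16.435, B 39.53
Sensible, products 25→25.5 °C: 3.6677 kJ/h
Q = ΔH = 970.89 kJ/h = 0.26969 kW
Heat supplied = 16.182 kJ/min

Q_in = 16.2 kJ/min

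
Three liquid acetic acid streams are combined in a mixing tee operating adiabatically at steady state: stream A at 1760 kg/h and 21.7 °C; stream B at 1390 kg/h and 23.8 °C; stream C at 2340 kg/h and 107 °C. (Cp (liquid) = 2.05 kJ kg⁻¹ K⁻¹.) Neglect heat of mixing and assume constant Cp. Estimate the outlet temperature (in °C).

T_out = 58.6 °C

Energy balance with Q = 0: Σ ṁᵢCp,ᵢ(T_out − Tᵢ) = 0
T_out = Σ ṁᵢCp,ᵢTᵢ / Σ ṁᵢCp,ᵢ
      = 659390 / 11254 = 58.589 °C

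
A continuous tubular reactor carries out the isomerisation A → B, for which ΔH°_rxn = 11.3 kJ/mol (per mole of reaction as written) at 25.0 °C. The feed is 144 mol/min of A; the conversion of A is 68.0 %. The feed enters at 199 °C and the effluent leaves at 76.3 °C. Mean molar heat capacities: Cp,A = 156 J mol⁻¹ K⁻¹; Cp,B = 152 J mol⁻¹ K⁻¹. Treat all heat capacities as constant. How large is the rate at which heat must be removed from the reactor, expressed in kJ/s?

Q_out = 27.8 kJ/s

Extent of reaction ξ = 0.680 × 144 = 97.92 mol/min
Reaction term: ξ·ΔH°_rxn = 97.92 × 11.3 = 1106.5 kJ/min
Sensible, feed 199→25 °C: -3908.7 kJ/min
Outlet flows (mol/min): A 46.08, B 97.92
Sensible, products 25→76.3 °C: 1132.3 kJ/min
Q = ΔH = -1669.9 kJ/min = -27.832 kW
Heat removed = 27.832 kJ/s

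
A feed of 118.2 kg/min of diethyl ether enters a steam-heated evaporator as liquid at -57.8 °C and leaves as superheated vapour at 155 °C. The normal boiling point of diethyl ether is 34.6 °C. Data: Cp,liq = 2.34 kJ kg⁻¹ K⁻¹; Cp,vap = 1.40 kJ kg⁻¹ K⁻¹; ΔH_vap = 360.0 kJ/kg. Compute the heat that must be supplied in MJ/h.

liquid -57.8→34.6 °C: 216.22 kJ/kg
vaporisation at 34.6 °C: 360 kJ/kg
vapour 34.6→155 °C: 168.56 kJ/kg
Δh = 216.22 + 360 + 168.56 = 744.78 kJ/kg
Q = ṁ·Δh = 118.2 kg/min × 744.78 kJ/kg = 88033 kJ/min
|Q| = 1467.2 kW = 5282 MJ/h

Q = 5280 MJ/h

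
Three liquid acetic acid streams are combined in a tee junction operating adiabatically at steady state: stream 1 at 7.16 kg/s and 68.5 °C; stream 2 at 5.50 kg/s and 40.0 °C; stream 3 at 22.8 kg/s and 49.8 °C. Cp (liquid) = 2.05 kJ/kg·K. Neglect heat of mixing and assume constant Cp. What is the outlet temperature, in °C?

T_out = 52.1 °C

Energy balance with Q = 0: Σ ṁᵢCp,ᵢ(T_out − Tᵢ) = 0
T_out = Σ ṁᵢCp,ᵢTᵢ / Σ ṁᵢCp,ᵢ
      = 3784.1 / 72.693 = 52.056 °C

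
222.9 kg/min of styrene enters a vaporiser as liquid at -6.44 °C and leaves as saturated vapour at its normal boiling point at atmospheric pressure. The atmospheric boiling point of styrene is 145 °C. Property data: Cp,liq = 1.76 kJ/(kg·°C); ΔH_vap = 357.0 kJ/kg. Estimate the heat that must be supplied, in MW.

liquid -6.44→145 °C: 266.53 kJ/kg
vaporisation at 145 °C: 357 kJ/kg
Δh = 266.53 + 357 = 623.53 kJ/kg
Q = ṁ·Δh = 222.9 kg/min × 623.53 kJ/kg = 138990 kJ/min
|Q| = 2316.4 kW = 2.3164 MW

Q = 2.32 MW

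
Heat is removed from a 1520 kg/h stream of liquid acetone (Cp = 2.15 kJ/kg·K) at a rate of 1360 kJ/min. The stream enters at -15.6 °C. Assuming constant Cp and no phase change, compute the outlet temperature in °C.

T_out = -40.6 °C

Q = 1360 kJ/min = 81600 kJ/h
ΔT = Q/(ṁ·Cp) = 81600/(1520×2.15) = 24.969 K
T_out = -15.6 − 24.969 = -40.569 °C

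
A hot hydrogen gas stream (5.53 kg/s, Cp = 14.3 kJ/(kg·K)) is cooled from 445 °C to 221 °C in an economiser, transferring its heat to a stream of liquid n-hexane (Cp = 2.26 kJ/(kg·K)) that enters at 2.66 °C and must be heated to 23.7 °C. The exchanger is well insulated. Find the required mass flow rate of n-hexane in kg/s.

ṁ_c = 373 kg/s

Heat released by hot stream: Q = 5.53 × 14.3 × (445 − 221) = 17714 kJ/s
Energy balance on cold side (adiabatic exchanger): Q = ṁ_c·Cp_c·(T_c,out − T_c,in)
ṁ_c = 17714 / [2.26 × (23.7 − 2.66)] = 372.52 kg/s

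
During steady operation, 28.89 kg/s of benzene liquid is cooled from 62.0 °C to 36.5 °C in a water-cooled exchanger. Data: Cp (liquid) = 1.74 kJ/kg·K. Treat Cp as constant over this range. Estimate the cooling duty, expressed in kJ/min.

Q = ṁ·Cp·ΔT = 28.89 × 1.74 × (36.5 − 62.0) = -1281.8 kJ/s
Cooling duty = 76911 kJ/min

Q_c = 76900 kJ/min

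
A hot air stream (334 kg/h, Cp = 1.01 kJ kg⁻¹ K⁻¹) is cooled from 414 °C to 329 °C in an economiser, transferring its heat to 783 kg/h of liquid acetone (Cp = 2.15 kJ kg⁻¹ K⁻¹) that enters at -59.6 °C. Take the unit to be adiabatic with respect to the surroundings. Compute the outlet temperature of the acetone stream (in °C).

T_c,out = -42.6 °C

Heat released by hot stream: Q = 334 × 1.01 × (414 − 329) = 28674 kJ/h
Energy balance on cold side (adiabatic exchanger): Q = ṁ_c·Cp_c·(T_c,out − T_c,in)
T_c,out = -59.6 + 28674/(783 × 2.15) = -42.567 °C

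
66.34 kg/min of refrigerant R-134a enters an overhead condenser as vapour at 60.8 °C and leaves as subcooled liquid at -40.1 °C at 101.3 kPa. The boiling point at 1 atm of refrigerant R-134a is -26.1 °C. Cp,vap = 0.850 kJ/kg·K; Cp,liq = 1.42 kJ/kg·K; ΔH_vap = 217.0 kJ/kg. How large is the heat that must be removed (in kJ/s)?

vapour 60.8→-26.1 °C: -73.865 kJ/kg
condensation at -26.1 °C: -217 kJ/kg
liquid -26.1→-40.1 °C: -19.88 kJ/kg
Δh = -73.865 + -217 + -19.88 = -310.75 kJ/kg
Q = ṁ·Δh = 66.34 kg/min × -310.75 kJ/kg = -20615 kJ/min
|Q| = 343.58 kW

Q_c = 344 kJ/s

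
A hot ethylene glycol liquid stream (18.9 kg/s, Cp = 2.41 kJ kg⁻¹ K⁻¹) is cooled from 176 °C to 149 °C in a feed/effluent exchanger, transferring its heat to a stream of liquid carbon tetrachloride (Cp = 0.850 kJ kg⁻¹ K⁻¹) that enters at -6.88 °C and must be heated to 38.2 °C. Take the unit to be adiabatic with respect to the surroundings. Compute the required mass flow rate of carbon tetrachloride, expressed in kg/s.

Heat released by hot stream: Q = 18.9 × 2.41 × (176 − 149) = 1229.8 kJ/s
Energy balance on cold side (adiabatic exchanger): Q = ṁ_c·Cp_c·(T_c,out − T_c,in)
ṁ_c = 1229.8 / [0.850 × (38.2 − -6.88)] = 32.095 kg/s

ṁ_c = 32.1 kg/s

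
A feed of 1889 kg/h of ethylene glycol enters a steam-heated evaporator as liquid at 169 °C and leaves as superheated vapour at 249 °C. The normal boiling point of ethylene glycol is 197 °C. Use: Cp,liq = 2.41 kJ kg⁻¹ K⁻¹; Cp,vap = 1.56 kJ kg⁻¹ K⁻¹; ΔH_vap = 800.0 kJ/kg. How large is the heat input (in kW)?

liquid 169→197 °C: 67.48 kJ/kg
vaporisation at 197 °C: 800 kJ/kg
vapour 197→249 °C: 81.12 kJ/kg
Δh = 67.48 + 800 + 81.12 = 948.6 kJ/kg
Q = ṁ·Δh = 1889 kg/h × 948.6 kJ/kg = 1.7919e+06 kJ/h
|Q| = 497.75 kW

Q = 498 kW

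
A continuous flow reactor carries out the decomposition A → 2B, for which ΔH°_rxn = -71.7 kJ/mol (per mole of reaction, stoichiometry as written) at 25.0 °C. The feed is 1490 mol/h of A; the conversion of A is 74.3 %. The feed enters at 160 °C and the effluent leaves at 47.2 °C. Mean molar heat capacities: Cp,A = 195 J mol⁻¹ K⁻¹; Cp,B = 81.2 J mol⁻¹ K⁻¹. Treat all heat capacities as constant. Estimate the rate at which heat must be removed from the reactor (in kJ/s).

Extent of reaction ξ = 0.743 × 1490 = 1107.1 mol/h
Reaction term: ξ·ΔH°_rxn = 1107.1 × -71.7 = -79377 kJ/h
Sensible, feed 160→25 °C: -39224 kJ/h
Outlet flows (mol/h): A 382.93, B 2214.1
Sensible, products 25→47.2 °C: 5649 kJ/h
Q = ΔH = -112950 kJ/h = -31.376 kW
Heat removed = 31.376 kJ/s

Q_out = 31.4 kJ/s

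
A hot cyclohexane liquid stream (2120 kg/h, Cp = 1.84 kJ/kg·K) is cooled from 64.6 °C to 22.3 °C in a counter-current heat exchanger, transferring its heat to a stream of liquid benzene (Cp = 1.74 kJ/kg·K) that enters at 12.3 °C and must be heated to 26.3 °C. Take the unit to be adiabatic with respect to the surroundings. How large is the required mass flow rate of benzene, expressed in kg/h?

ṁ_c = 6770 kg/h

Heat released by hot stream: Q = 2120 × 1.84 × (64.6 − 22.3) = 165000 kJ/h
Energy balance on cold side (adiabatic exchanger): Q = ṁ_c·Cp_c·(T_c,out − T_c,in)
ṁ_c = 165000 / [1.74 × (26.3 − 12.3)] = 6773.6 kg/h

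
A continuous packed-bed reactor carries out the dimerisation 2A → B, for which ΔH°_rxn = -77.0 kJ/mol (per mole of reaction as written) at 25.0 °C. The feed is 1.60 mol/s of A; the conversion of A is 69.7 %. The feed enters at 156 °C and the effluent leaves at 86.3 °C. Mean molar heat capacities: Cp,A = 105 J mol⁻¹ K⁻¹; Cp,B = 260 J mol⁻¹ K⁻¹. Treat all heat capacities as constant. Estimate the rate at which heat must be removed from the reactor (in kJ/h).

Extent of reaction ξ = 0.697 × 1.60 / 2 = 0.5576 mol/s
Reaction term: ξ·ΔH°_rxn = 0.5576 × -77.0 = -42.935 kJ/s
Sensible, feed 156→25 °C: -22.008 kJ/s
Outlet flows (mol/s): A 0.4848, B 0.5576
Sensible, products 25→86.3 °C: 12.007 kJ/s
Q = ΔH = -52.936 kJ/s = -52.936 kW
Heat removed = 190570 kJ/h

Q_out = 191000 kJ/h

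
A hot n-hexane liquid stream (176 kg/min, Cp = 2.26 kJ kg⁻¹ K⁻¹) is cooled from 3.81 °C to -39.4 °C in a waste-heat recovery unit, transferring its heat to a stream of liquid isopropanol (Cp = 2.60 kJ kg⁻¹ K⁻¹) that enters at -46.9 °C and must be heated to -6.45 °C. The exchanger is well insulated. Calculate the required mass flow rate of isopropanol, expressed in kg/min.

Heat released by hot stream: Q = 176 × 2.26 × (3.81 − -39.4) = 17187 kJ/min
Energy balance on cold side (adiabatic exchanger): Q = ṁ_c·Cp_c·(T_c,out − T_c,in)
ṁ_c = 17187 / [2.60 × (-6.45 − -46.9)] = 163.42 kg/min

ṁ_c = 163 kg/min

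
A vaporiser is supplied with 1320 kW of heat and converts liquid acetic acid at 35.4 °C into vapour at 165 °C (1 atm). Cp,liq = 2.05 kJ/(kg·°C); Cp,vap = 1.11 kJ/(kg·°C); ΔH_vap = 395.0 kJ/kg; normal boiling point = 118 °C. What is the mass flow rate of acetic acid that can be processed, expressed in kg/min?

ṁ = 128 kg/min

Δh = 2.05×(118−35.4) + 395.0 + 1.11×(165−118) = 616.5 kJ/kg
Q = 1320 kW = 1320 kJ/s = 79200 kJ/min
ṁ = Q/Δh = 79200 / 616.5 = 128.47 kg/min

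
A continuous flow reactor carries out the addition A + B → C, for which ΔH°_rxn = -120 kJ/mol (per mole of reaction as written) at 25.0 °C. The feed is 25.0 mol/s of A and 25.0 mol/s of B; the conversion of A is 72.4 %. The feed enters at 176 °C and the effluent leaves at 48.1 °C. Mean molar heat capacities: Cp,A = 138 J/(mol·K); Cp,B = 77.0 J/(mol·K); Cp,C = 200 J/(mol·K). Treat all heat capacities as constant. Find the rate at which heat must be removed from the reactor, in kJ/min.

Q_out = 172000 kJ/min

Extent of reaction ξ = 0.724 × 25.0 = 18.1 mol/s
Reaction term: ξ·ΔH°_rxn = 18.1 × -120 = -2172 kJ/s
Sensible, feed 176→25 °C: -811.62 kJ/s
Outlet flows (mol/s): A 6.9, B 6.9, C 18.1
Sensible, products 25→48.1 °C: 117.89 kJ/s
Q = ΔH = -2865.7 kJ/s = -2865.7 kW
Heat removed = 171940 kJ/min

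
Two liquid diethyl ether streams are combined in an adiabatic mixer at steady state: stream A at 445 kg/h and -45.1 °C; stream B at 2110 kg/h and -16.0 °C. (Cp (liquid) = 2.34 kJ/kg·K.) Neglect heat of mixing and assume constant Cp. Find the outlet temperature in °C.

Adiabatic, steady state ⇒ Σ ṁᵢCp,ᵢ(T_out − Tᵢ) = 0
Σ ṁᵢCp,ᵢTᵢ = 445×2.34×-45.1 + 2110×2.34×-16.0 = -125960
Σ ṁᵢCp,ᵢ = 445×2.34 + 2110×2.34 = 5978.7
T_out = -125960 / 5978.7 = -21.068 °C

T_out = -21.1 °C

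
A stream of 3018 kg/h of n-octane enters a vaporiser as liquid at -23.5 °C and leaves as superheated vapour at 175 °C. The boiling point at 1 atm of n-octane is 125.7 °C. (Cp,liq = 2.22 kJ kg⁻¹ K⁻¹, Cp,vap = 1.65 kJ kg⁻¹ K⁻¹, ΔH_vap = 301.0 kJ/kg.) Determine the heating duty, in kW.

Q = 598 kW

liquid -23.5→125.7 °C: 331.22 kJ/kg
vaporisation at 125.7 °C: 301 kJ/kg
vapour 125.7→175 °C: 81.345 kJ/kg
Δh = 331.22 + 301 + 81.345 = 713.57 kJ/kg
Q = ṁ·Δh = 3018 kg/h × 713.57 kJ/kg = 2.1536e+06 kJ/h
|Q| = 598.21 kW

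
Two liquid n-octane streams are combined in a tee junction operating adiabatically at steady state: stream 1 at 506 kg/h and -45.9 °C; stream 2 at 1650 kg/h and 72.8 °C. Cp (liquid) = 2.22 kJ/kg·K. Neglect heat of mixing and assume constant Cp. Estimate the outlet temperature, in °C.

No heat crosses the boundary, so H_out = H_in.
T_out = Σ ṁᵢCp,ᵢTᵢ / Σ ṁᵢCp,ᵢ
      = 215110 / 4786.3 = 44.942 °C

T_out = 44.9 °C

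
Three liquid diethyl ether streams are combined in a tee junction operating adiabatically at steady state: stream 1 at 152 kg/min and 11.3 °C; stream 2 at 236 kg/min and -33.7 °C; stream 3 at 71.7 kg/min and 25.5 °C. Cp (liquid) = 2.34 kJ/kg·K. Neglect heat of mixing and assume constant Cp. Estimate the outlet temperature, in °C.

Energy balance with Q = 0: Σ ṁᵢCp,ᵢ(T_out − Tᵢ) = 0
Σ ṁᵢCp,ᵢTᵢ = 152×2.34×11.3 + 236×2.34×-33.7 + 71.7×2.34×25.5 = -10313
Σ ṁᵢCp,ᵢ = 152×2.34 + 236×2.34 + 71.7×2.34 = 1075.7
T_out = -10313 / 1075.7 = -9.5872 °C

T_out = -9.59 °C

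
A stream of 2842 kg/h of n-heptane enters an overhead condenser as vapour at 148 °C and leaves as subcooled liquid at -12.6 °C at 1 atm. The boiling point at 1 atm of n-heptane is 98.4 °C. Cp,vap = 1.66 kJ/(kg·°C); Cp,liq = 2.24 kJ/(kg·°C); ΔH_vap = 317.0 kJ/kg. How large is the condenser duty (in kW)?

vapour 148→98.4 °C: -82.336 kJ/kg
condensation at 98.4 °C: -317 kJ/kg
liquid 98.4→-12.6 °C: -248.64 kJ/kg
Δh = -82.336 + -317 + -248.64 = -647.98 kJ/kg
Q = ṁ·Δh = 2842 kg/h × -647.98 kJ/kg = -1.8415e+06 kJ/h
|Q| = 511.54 kW

Q_c = 512 kW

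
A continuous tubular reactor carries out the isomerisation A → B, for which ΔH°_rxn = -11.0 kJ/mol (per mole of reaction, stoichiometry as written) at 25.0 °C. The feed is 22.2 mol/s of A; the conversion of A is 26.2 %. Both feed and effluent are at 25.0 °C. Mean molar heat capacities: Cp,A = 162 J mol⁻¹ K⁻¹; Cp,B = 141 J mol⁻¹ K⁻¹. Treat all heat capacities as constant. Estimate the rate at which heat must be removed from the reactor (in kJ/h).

Q_out = 230000 kJ/h

Extent of reaction ξ = 0.262 × 22.2 = 5.8164 mol/s
Reaction term: ξ·ΔH°_rxn = 5.8164 × -11.0 = -63.98 kJ/s
Q = ΔH = -63.98 kJ/s = -63.98 kW
Heat removed = 230330 kJ/h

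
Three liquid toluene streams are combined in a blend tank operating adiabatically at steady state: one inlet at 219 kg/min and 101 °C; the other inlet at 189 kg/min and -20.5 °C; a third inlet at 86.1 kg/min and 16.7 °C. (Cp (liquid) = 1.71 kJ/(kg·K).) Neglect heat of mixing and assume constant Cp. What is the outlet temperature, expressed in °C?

No heat crosses the boundary, so H_out = H_in.
Σ ṁᵢCp,ᵢTᵢ = 219×1.71×101 + 189×1.71×-20.5 + 86.1×1.71×16.7 = 33657
Σ ṁᵢCp,ᵢ = 219×1.71 + 189×1.71 + 86.1×1.71 = 844.91
T_out = 33657 / 844.91 = 39.835 °C

T_out = 39.8 °C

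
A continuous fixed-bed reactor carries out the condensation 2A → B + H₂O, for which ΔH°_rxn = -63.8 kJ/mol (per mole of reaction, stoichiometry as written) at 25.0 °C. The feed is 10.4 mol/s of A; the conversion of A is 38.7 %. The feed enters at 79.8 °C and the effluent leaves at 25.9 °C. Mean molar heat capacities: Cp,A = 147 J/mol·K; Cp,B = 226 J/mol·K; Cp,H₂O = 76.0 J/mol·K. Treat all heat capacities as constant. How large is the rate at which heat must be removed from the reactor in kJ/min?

Q_out = 12600 kJ/min

Extent of reaction ξ = 0.387 × 10.4 / 2 = 2.0124 mol/s
Reaction term: ξ·ΔH°_rxn = 2.0124 × -63.8 = -128.39 kJ/s
Sensible, feed 79.8→25 °C: -83.778 kJ/s
Outlet flows (mol/s): A 6.3752, B 2.0124, H₂O 2.0124
Sensible, products 25→25.9 °C: 1.3904 kJ/s
Q = ΔH = -210.78 kJ/s = -210.78 kW
Heat removed = 12647 kJ/min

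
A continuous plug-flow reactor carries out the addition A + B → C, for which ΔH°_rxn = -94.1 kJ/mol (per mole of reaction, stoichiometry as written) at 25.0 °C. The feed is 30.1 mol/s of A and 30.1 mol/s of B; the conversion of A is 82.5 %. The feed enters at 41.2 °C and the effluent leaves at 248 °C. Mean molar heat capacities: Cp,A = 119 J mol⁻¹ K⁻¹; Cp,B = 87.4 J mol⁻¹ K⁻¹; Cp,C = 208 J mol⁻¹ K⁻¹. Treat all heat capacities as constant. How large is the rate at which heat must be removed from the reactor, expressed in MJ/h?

Q_out = 3760 MJ/h

Extent of reaction ξ = 0.825 × 30.1 = 24.832 mol/s
Reaction term: ξ·ΔH°_rxn = 24.832 × -94.1 = -2336.7 kJ/s
Sensible, feed 41.2→25 °C: -100.64 kJ/s
Outlet flows (mol/s): A 5.2675, B 5.2675, C 24.832
Sensible, products 25→248 °C: 1394.3 kJ/s
Q = ΔH = -1043.1 kJ/s = -1043.1 kW
Heat removed = 3755.2 MJ/h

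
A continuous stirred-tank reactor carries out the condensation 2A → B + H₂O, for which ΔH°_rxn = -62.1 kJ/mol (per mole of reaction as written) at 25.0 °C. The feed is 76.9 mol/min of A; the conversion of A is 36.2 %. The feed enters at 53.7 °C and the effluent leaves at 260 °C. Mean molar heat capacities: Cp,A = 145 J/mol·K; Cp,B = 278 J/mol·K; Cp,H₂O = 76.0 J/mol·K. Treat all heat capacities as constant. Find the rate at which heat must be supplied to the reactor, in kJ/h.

Q_in = 98700 kJ/h

Extent of reaction ξ = 0.362 × 76.9 / 2 = 13.919 mol/min
Reaction term: ξ·ΔH°_rxn = 13.919 × -62.1 = -864.36 kJ/min
Sensible, feed 53.7→25 °C: -320.02 kJ/min
Outlet flows (mol/min): A 49.062, B 13.919, H₂O 13.919
Sensible, products 25→260 °C: 2829.7 kJ/min
Q = ΔH = 1645.3 kJ/min = 27.422 kW
Heat supplied = 98719 kJ/h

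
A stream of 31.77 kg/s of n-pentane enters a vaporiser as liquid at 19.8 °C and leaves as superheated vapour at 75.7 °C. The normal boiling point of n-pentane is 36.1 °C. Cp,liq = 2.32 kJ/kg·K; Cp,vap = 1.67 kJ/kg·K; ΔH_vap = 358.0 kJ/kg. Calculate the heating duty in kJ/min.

liquid 19.8→36.1 °C: 37.816 kJ/kg
vaporisation at 36.1 °C: 358 kJ/kg
vapour 36.1→75.7 °C: 66.132 kJ/kg
Δh = 37.816 + 358 + 66.132 = 461.95 kJ/kg
Q = ṁ·Δh = 31.77 kg/s × 461.95 kJ/kg = 14676 kJ/s
|Q| = 14676 kW = 880570 kJ/min

Q = 881000 kJ/min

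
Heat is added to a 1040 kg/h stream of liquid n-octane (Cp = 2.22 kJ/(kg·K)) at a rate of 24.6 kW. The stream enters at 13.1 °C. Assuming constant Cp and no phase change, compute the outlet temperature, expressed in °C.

Q = 24.6 kW = 88560 kJ/h
ΔT = Q/(ṁ·Cp) = 88560/(1040×2.22) = 38.358 K
T_out = 13.1 + 38.358 = 51.458 °C

T_out = 51.5 °C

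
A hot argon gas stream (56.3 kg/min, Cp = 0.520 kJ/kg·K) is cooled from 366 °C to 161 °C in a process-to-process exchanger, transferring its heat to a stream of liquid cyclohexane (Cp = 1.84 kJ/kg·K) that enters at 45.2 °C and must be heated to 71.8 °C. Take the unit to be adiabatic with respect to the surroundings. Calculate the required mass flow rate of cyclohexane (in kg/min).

ṁ_c = 123 kg/min

Heat released by hot stream: Q = 56.3 × 0.520 × (366 − 161) = 6001.6 kJ/min
Energy balance on cold side (adiabatic exchanger): Q = ṁ_c·Cp_c·(T_c,out − T_c,in)
ṁ_c = 6001.6 / [1.84 × (71.8 − 45.2)] = 122.62 kg/min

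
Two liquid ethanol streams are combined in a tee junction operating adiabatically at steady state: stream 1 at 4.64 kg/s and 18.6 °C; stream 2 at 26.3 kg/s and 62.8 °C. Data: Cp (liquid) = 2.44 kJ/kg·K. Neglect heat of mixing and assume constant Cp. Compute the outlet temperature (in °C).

T_out = 56.2 °C

Energy balance with Q = 0: Σ ṁᵢCp,ᵢ(T_out − Tᵢ) = 0
T_out = Σ ṁᵢCp,ᵢTᵢ / Σ ṁᵢCp,ᵢ
      = 4240.6 / 75.494 = 56.171 °C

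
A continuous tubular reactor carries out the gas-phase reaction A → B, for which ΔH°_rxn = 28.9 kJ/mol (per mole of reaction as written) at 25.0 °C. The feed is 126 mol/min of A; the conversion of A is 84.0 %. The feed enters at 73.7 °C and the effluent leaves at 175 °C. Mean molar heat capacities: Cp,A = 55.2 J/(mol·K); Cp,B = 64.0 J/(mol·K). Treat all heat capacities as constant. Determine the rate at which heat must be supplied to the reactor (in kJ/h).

Extent of reaction ξ = 0.840 × 126 = 105.84 mol/min
Reaction term: ξ·ΔH°_rxn = 105.84 × 28.9 = 3058.8 kJ/min
Sensible, feed 73.7→25 °C: -338.72 kJ/min
Outlet flows (mol/min): A 20.16, B 105.84
Sensible, products 25→175 °C: 1183 kJ/min
Q = ΔH = 3903 kJ/min = 65.051 kW
Heat supplied = 234180 kJ/h

Q_in = 234000 kJ/h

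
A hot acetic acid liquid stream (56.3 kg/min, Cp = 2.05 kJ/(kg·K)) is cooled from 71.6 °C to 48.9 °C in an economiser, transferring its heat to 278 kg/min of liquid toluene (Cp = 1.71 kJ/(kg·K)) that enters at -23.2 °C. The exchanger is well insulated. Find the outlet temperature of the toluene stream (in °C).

Heat released by hot stream: Q = 56.3 × 2.05 × (71.6 − 48.9) = 2619.9 kJ/min
Energy balance on cold side (adiabatic exchanger): Q = ṁ_c·Cp_c·(T_c,out − T_c,in)
T_c,out = -23.2 + 2619.9/(278 × 1.71) = -17.689 °C

T_c,out = -17.7 °C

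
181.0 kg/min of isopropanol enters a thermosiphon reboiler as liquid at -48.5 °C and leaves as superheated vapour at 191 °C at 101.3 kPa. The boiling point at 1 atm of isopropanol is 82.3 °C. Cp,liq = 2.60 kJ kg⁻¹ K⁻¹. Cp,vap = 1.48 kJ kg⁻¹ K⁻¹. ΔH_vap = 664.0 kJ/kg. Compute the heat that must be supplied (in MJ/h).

Q = 12700 MJ/h

liquid -48.5→82.3 °C: 340.08 kJ/kg
vaporisation at 82.3 °C: 664 kJ/kg
vapour 82.3→191 °C: 160.88 kJ/kg
Δh = 340.08 + 664 + 160.88 = 1165 kJ/kg
Q = ṁ·Δh = 181.0 kg/min × 1165 kJ/kg = 210860 kJ/min
|Q| = 3514.3 kW = 12651 MJ/h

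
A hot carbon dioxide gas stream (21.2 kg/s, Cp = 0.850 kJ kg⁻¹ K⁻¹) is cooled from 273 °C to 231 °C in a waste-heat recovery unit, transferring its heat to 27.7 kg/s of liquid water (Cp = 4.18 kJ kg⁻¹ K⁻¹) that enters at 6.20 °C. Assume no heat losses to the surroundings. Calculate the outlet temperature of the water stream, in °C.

T_c,out = 12.7 °C

Heat released by hot stream: Q = 21.2 × 0.850 × (273 − 231) = 756.84 kJ/s
Energy balance on cold side (adiabatic exchanger): Q = ṁ_c·Cp_c·(T_c,out − T_c,in)
T_c,out = 6.20 + 756.84/(27.7 × 4.18) = 12.737 °C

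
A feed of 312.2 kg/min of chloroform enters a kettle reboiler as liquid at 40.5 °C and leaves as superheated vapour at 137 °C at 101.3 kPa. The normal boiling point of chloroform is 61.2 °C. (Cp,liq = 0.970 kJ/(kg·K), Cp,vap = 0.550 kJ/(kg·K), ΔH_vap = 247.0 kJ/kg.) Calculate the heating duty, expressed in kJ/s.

Q = 1610 kJ/s

liquid 40.5→61.2 °C: 20.079 kJ/kg
vaporisation at 61.2 °C: 247 kJ/kg
vapour 61.2→137 °C: 41.69 kJ/kg
Δh = 20.079 + 247 + 41.69 = 308.77 kJ/kg
Q = ṁ·Δh = 312.2 kg/min × 308.77 kJ/kg = 96398 kJ/min
|Q| = 1606.6 kW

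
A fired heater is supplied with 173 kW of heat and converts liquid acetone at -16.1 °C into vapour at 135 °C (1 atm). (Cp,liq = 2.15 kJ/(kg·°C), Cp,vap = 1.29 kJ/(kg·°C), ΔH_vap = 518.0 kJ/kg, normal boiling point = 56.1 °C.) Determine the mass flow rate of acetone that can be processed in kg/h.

Δh = 2.15×(56.1−-16.1) + 518.0 + 1.29×(135−56.1) = 775.01 kJ/kg
Q = 173 kW = 173 kJ/s = 622800 kJ/h
ṁ = Q/Δh = 622800 / 775.01 = 803.6 kg/h

ṁ = 804 kg/h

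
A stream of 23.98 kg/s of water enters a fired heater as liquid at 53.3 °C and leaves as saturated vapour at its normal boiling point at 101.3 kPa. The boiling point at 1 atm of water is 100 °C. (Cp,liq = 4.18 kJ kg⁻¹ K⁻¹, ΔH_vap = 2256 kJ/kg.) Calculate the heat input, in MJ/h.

liquid 53.3→100 °C: 195.21 kJ/kg
vaporisation at 100 °C: 2256 kJ/kg
Δh = 195.21 + 2256 = 2451.2 kJ/kg
Q = ṁ·Δh = 23.98 kg/s × 2451.2 kJ/kg = 58780 kJ/s
|Q| = 58780 kW = 211610 MJ/h

Q = 212000 MJ/h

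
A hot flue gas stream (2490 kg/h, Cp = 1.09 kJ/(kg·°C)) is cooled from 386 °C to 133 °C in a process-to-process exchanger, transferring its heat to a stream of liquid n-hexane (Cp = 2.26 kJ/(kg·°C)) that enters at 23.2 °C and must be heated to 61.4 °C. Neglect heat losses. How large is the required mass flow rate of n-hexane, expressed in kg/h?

ṁ_c = 7950 kg/h

Heat released by hot stream: Q = 2490 × 1.09 × (386 − 133) = 686670 kJ/h
Energy balance on cold side (adiabatic exchanger): Q = ṁ_c·Cp_c·(T_c,out − T_c,in)
ṁ_c = 686670 / [2.26 × (61.4 − 23.2)] = 7953.8 kg/h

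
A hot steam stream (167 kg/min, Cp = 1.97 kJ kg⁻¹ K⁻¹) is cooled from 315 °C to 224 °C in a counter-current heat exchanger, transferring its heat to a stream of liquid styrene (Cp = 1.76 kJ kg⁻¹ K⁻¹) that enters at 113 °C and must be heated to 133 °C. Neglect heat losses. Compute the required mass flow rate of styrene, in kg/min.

ṁ_c = 851 kg/min

Heat released by hot stream: Q = 167 × 1.97 × (315 − 224) = 29938 kJ/min
Energy balance on cold side (adiabatic exchanger): Q = ṁ_c·Cp_c·(T_c,out − T_c,in)
ṁ_c = 29938 / [1.76 × (133 − 113)] = 850.51 kg/min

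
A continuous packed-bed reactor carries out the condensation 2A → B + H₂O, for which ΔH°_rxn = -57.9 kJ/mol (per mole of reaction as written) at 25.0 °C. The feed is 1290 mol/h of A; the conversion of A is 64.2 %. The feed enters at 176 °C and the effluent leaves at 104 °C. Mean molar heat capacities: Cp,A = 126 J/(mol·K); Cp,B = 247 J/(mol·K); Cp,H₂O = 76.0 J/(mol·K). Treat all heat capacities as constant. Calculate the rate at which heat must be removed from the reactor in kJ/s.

Extent of reaction ξ = 0.642 × 1290 / 2 = 414.09 mol/h
Reaction term: ξ·ΔH°_rxn = 414.09 × -57.9 = -23976 kJ/h
Sensible, feed 176→25 °C: -24544 kJ/h
Outlet flows (mol/h): A 461.82, B 414.09, H₂O 414.09
Sensible, products 25→104 °C: 15163 kJ/h
Q = ΔH = -33356 kJ/h = -9.2656 kW
Heat removed = 9.2656 kJ/s

Q_out = 9.27 kJ/s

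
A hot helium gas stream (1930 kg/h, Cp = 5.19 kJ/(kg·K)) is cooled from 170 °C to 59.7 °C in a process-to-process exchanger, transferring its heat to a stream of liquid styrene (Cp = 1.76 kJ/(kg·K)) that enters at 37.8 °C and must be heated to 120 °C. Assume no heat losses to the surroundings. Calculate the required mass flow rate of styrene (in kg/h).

Heat released by hot stream: Q = 1930 × 5.19 × (170 − 59.7) = 1.1048e+06 kJ/h
Energy balance on cold side (adiabatic exchanger): Q = ṁ_c·Cp_c·(T_c,out − T_c,in)
ṁ_c = 1.1048e+06 / [1.76 × (120 − 37.8)] = 7636.9 kg/h

ṁ_c = 7640 kg/h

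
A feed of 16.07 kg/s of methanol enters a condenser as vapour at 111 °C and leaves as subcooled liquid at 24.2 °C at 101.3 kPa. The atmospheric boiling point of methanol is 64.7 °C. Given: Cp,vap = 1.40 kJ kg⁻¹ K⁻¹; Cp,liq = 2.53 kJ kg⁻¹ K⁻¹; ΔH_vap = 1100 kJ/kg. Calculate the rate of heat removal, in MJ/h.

Q_c = 73300 MJ/h

vapour 111→64.7 °C: -64.82 kJ/kg
condensation at 64.7 °C: -1100 kJ/kg
liquid 64.7→24.2 °C: -102.46 kJ/kg
Δh = -64.82 + -1100 + -102.46 = -1267.3 kJ/kg
Q = ṁ·Δh = 16.07 kg/s × -1267.3 kJ/kg = -20365 kJ/s
|Q| = 20365 kW = 73315 MJ/h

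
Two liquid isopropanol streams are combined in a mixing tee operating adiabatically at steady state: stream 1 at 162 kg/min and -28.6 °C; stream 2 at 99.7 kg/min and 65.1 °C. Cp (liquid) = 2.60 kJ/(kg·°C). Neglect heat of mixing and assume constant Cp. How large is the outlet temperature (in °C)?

No heat crosses the boundary, so H_out = H_in.
Σ ṁᵢCp,ᵢTᵢ = 162×2.60×-28.6 + 99.7×2.60×65.1 = 4828.9
Σ ṁᵢCp,ᵢ = 162×2.60 + 99.7×2.60 = 680.42
T_out = 4828.9 / 680.42 = 7.0969 °C

T_out = 7.10 °C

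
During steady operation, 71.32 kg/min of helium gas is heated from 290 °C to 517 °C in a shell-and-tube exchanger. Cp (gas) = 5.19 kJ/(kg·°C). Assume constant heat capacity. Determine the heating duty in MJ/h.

Q = ṁ·Cp·ΔT = 71.32 × 5.19 × (517 − 290) = 84024 kJ/min
Converting: 84024 / 60 s = 1400.4 kW
Heating duty = 5041.5 MJ/h

Q = 5040 MJ/h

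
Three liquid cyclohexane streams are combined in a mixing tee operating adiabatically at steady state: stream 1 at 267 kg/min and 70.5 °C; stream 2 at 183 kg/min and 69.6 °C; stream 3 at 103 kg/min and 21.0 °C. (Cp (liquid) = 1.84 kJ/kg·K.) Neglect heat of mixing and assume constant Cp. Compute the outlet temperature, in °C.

T_out = 61.0 °C

No heat crosses the boundary, so H_out = H_in.
Σ ṁᵢCp,ᵢTᵢ = 267×1.84×70.5 + 183×1.84×69.6 + 103×1.84×21.0 = 62051
Σ ṁᵢCp,ᵢ = 267×1.84 + 183×1.84 + 103×1.84 = 1017.5
T_out = 62051 / 1017.5 = 60.982 °C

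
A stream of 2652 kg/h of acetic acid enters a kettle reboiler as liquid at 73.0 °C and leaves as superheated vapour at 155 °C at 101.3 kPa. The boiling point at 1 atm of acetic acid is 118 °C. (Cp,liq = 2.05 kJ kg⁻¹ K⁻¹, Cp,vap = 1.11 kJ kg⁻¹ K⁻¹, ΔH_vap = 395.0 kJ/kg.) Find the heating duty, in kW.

Q = 389 kW

liquid 73.0→118 °C: 92.25 kJ/kg
vaporisation at 118 °C: 395 kJ/kg
vapour 118→155 °C: 41.07 kJ/kg
Δh = 92.25 + 395 + 41.07 = 528.32 kJ/kg
Q = ṁ·Δh = 2652 kg/h × 528.32 kJ/kg = 1.4011e+06 kJ/h
|Q| = 389.2 kW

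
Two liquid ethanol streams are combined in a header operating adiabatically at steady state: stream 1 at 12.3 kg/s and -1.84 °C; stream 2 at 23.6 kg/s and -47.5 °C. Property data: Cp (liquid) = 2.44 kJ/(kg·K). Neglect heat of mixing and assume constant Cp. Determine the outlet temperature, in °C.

T_out = -31.9 °C

Energy balance with Q = 0: Σ ṁᵢCp,ᵢ(T_out − Tᵢ) = 0
Σ ṁᵢCp,ᵢTᵢ = 12.3×2.44×-1.84 + 23.6×2.44×-47.5 = -2790.5
Σ ṁᵢCp,ᵢ = 12.3×2.44 + 23.6×2.44 = 87.596
T_out = -2790.5 / 87.596 = -31.856 °C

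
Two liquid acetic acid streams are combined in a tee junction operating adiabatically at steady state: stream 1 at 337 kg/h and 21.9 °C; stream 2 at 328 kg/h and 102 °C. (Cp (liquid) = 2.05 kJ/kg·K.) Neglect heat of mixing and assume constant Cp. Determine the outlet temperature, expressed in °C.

No heat crosses the boundary, so H_out = H_in.
T_out = Σ ṁᵢCp,ᵢTᵢ / Σ ṁᵢCp,ᵢ
      = 83714 / 1363.2 = 61.408 °C

T_out = 61.4 °C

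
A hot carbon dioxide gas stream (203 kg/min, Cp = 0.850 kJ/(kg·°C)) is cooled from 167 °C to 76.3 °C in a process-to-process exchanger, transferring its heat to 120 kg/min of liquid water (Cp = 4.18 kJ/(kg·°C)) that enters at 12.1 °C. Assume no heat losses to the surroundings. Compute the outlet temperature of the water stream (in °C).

Heat released by hot stream: Q = 203 × 0.850 × (167 − 76.3) = 15650 kJ/min
Energy balance on cold side (adiabatic exchanger): Q = ṁ_c·Cp_c·(T_c,out − T_c,in)
T_c,out = 12.1 + 15650/(120 × 4.18) = 43.301 °C

T_c,out = 43.3 °C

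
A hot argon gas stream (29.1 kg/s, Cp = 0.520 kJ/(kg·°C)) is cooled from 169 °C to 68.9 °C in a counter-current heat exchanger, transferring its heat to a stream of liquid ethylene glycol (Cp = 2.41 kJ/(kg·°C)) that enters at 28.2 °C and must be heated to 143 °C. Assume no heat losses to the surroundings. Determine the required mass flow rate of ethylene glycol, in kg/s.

ṁ_c = 5.47 kg/s

Heat released by hot stream: Q = 29.1 × 0.520 × (169 − 68.9) = 1514.7 kJ/s
Energy balance on cold side (adiabatic exchanger): Q = ṁ_c·Cp_c·(T_c,out − T_c,in)
ṁ_c = 1514.7 / [2.41 × (143 − 28.2)] = 5.4748 kg/s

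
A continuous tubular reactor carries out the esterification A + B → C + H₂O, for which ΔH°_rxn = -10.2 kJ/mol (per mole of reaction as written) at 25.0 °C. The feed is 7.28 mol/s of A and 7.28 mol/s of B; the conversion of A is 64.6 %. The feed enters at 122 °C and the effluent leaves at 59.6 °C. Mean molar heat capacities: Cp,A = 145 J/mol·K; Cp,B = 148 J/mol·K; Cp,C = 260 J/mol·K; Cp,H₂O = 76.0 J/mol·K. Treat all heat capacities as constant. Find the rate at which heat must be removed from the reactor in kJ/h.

Extent of reaction ξ = 0.646 × 7.28 = 4.7029 mol/s
Reaction term: ξ·ΔH°_rxn = 4.7029 × -10.2 = -47.969 kJ/s
Sensible, feed 122→25 °C: -206.9 kJ/s
Outlet flows (mol/s): A 2.5771, B 2.5771, C 4.7029, H₂O 4.7029
Sensible, products 25→59.6 °C: 80.8 kJ/s
Q = ΔH = -174.07 kJ/s = -174.07 kW
Heat removed = 626670 kJ/h

Q_out = 627000 kJ/h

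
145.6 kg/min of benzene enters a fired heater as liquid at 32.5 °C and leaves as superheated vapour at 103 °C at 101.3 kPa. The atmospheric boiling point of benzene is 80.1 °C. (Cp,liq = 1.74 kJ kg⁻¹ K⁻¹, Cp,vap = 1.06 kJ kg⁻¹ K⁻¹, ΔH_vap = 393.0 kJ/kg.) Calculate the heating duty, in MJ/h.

Q = 4370 MJ/h

liquid 32.5→80.1 °C: 82.824 kJ/kg
vaporisation at 80.1 °C: 393 kJ/kg
vapour 80.1→103 °C: 24.274 kJ/kg
Δh = 82.824 + 393 + 24.274 = 500.1 kJ/kg
Q = ṁ·Δh = 145.6 kg/min × 500.1 kJ/kg = 72814 kJ/min
|Q| = 1213.6 kW = 4368.9 MJ/h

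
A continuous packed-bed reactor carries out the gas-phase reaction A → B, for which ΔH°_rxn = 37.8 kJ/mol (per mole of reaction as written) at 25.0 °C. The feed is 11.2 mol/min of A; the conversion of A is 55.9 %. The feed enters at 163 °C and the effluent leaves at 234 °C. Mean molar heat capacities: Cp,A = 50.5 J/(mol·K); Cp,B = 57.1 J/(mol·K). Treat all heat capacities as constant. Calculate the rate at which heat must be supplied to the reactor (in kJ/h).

Q_in = 17100 kJ/h

Extent of reaction ξ = 0.559 × 11.2 = 6.2608 mol/min
Reaction term: ξ·ΔH°_rxn = 6.2608 × 37.8 = 236.66 kJ/min
Sensible, feed 163→25 °C: -78.053 kJ/min
Outlet flows (mol/min): A 4.9392, B 6.2608
Sensible, products 25→234 °C: 126.85 kJ/min
Q = ΔH = 285.45 kJ/min = 4.7575 kW
Heat supplied = 17127 kJ/h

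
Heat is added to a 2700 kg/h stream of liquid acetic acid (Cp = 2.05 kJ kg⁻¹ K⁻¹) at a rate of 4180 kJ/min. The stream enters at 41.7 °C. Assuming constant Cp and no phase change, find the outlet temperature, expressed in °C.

Q = 4180 kJ/min = 250800 kJ/h
ΔT = Q/(ṁ·Cp) = 250800/(2700×2.05) = 45.312 K
T_out = 41.7 + 45.312 = 87.012 °C

T_out = 87.0 °C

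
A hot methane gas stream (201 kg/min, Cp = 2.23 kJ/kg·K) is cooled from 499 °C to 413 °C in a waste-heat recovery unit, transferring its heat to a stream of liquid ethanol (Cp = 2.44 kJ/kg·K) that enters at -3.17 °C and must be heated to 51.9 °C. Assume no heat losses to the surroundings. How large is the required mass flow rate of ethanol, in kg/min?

ṁ_c = 287 kg/min

Heat released by hot stream: Q = 201 × 2.23 × (499 − 413) = 38548 kJ/min
Energy balance on cold side (adiabatic exchanger): Q = ṁ_c·Cp_c·(T_c,out − T_c,in)
ṁ_c = 38548 / [2.44 × (51.9 − -3.17)] = 286.88 kg/min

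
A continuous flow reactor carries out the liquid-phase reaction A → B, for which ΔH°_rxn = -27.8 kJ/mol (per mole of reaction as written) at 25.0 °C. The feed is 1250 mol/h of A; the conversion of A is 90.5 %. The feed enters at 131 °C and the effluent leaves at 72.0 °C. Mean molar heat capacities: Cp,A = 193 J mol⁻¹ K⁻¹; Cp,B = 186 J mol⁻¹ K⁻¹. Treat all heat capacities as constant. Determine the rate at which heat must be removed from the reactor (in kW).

Q_out = 12.8 kW

Extent of reaction ξ = 0.905 × 1250 = 1131.2 mol/h
Reaction term: ξ·ΔH°_rxn = 1131.2 × -27.8 = -31449 kJ/h
Sensible, feed 131→25 °C: -25572 kJ/h
Outlet flows (mol/h): A 118.75, B 1131.2
Sensible, products 25→72.0 °C: 10967 kJ/h
Q = ΔH = -46055 kJ/h = -12.793 kW
Heat removed = 12.793 kW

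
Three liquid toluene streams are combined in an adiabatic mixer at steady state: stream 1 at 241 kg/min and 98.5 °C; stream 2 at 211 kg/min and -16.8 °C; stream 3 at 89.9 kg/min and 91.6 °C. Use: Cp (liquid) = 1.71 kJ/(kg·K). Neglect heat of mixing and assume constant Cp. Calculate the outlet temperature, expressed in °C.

T_out = 52.5 °C

Adiabatic, steady state ⇒ Σ ṁᵢCp,ᵢ(T_out − Tᵢ) = 0
T_out = Σ ṁᵢCp,ᵢTᵢ / Σ ṁᵢCp,ᵢ
      = 48613 / 926.65 = 52.461 °C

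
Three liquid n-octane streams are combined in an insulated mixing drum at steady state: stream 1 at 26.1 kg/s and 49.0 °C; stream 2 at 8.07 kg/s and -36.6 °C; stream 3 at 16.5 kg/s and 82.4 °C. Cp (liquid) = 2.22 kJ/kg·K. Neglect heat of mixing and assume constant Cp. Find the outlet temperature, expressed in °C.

No heat crosses the boundary, so H_out = H_in.
Σ ṁᵢCp,ᵢTᵢ = 26.1×2.22×49.0 + 8.07×2.22×-36.6 + 16.5×2.22×82.4 = 5201.8
Σ ṁᵢCp,ᵢ = 26.1×2.22 + 8.07×2.22 + 16.5×2.22 = 112.49
T_out = 5201.8 / 112.49 = 46.243 °C

T_out = 46.2 °C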